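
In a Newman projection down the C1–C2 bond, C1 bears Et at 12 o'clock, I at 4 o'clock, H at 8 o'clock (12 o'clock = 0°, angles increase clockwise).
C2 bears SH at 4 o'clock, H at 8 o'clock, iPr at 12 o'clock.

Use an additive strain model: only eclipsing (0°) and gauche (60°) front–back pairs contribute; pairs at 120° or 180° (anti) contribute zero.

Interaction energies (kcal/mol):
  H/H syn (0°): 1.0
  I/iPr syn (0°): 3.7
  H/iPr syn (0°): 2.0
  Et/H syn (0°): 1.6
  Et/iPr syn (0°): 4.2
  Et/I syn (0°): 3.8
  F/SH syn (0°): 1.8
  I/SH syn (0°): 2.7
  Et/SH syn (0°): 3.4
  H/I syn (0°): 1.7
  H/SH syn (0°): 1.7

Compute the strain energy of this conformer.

This conformer is eclipsed. Et at 0° is eclipsed with iPr at 0° (4.2); I at 120° is eclipsed with SH at 120° (2.7); H at 240° is eclipsed with H at 240° (1.0). Total 7.9 kcal/mol.

7.9 kcal/mol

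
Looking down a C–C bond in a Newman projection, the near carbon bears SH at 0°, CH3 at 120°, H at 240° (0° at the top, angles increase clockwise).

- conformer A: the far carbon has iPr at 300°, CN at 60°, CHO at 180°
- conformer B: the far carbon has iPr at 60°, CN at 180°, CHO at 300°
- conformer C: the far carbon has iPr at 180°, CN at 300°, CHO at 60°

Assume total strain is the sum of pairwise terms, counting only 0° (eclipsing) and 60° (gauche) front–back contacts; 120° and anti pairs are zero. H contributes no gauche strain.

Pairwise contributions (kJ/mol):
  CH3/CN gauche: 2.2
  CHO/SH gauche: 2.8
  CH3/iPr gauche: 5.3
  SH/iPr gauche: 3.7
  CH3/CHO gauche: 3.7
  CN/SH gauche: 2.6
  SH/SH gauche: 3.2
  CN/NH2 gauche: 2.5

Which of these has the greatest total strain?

C

A (staggered): SH–iPr gauche, SH–CN gauche, CH3–CN gauche, CH3–CHO gauche; 3.7 + 2.6 + 2.2 + 3.7 = 12.2 kJ/mol.
B (staggered): SH–iPr gauche, SH–CHO gauche, CH3–iPr gauche, CH3–CN gauche; 3.7 + 2.8 + 5.3 + 2.2 = 14.0 kJ/mol.
C (staggered): SH–CN gauche, SH–CHO gauche, CH3–iPr gauche, CH3–CHO gauche; 2.6 + 2.8 + 5.3 + 3.7 = 14.4 kJ/mol.
C has the highest total (14.4 kJ/mol).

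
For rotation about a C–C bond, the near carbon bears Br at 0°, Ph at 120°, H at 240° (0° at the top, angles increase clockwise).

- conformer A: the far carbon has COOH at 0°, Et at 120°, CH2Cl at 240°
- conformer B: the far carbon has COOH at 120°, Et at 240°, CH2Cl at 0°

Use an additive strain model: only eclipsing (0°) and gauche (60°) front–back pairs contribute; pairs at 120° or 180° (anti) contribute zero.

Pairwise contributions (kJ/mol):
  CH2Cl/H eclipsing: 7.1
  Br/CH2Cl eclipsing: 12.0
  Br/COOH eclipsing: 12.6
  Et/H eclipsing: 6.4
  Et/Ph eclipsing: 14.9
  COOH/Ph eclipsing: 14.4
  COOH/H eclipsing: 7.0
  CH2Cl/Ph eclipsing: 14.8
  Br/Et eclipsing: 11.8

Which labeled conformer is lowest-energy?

B

A (eclipsed): Br(0°)/COOH(0°) eclipsed 12.6; Ph(120°)/Et(120°) eclipsed 14.9; H(240°)/CH2Cl(240°) eclipsed 7.1 → 34.6 kJ/mol.
B (eclipsed): Br(0°)/CH2Cl(0°) eclipsed 12.0; Ph(120°)/COOH(120°) eclipsed 14.4; H(240°)/Et(240°) eclipsed 6.4 → 32.8 kJ/mol.
B has the lowest total (32.8 kJ/mol).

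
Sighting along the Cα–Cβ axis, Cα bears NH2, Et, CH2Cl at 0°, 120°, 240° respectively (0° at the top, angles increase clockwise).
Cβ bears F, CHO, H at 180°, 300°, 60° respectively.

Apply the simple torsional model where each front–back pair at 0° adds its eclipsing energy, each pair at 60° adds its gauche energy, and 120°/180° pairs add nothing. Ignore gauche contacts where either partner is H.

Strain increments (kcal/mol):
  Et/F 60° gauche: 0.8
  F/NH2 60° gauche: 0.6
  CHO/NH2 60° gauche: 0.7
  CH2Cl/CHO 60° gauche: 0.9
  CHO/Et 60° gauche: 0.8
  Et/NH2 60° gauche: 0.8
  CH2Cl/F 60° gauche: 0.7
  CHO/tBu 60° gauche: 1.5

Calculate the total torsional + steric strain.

This conformer (staggered): NH2(0°)/CHO(300°) gauche 0.7; Et(120°)/F(180°) gauche 0.8; CH2Cl(240°)/F(180°) gauche 0.7; CH2Cl(240°)/CHO(300°) gauche 0.9 → 3.1 kcal/mol.

3.1 kcal/mol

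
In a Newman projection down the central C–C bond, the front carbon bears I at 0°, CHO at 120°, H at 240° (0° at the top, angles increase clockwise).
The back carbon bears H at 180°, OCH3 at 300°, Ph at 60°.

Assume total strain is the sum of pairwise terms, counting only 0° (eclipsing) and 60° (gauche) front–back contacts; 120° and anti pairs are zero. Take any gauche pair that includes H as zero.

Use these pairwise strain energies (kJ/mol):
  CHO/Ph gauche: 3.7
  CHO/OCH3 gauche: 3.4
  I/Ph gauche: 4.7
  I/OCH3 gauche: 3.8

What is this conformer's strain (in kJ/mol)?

This conformer (staggered): I(0°)/OCH3(300°) gauche 3.8; I(0°)/Ph(60°) gauche 4.7; CHO(120°)/Ph(60°) gauche 3.7 → 12.2 kJ/mol.

12.2 kJ/mol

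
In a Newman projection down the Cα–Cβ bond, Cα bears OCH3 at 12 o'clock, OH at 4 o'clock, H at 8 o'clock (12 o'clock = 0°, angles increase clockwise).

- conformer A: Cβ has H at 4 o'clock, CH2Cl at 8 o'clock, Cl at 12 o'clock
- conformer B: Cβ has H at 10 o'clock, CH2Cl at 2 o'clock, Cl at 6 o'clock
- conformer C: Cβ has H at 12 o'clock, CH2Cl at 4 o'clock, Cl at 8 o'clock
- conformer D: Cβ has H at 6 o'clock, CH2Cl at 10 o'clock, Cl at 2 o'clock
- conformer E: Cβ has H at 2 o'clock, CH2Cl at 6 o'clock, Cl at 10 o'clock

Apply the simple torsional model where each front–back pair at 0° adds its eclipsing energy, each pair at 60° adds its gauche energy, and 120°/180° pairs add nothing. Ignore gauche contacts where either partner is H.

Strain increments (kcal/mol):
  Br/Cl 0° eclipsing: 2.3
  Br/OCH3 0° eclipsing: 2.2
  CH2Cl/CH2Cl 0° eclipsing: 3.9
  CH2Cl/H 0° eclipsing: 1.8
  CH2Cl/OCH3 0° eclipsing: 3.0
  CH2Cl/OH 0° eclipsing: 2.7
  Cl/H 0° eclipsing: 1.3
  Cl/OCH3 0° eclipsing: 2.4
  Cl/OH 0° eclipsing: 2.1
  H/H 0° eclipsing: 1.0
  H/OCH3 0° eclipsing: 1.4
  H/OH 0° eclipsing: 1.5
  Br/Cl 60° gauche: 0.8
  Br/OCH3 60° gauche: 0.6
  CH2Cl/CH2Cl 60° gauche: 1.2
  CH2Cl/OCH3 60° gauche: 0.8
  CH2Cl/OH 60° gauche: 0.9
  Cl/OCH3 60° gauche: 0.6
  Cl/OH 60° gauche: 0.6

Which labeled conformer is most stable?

A (eclipsed): OCH3–Cl eclipsed, OH–H eclipsed, H–CH2Cl eclipsed; 2.4 + 1.5 + 1.8 = 5.7 kcal/mol.
B (staggered): OCH3–CH2Cl gauche, OH–CH2Cl gauche, OH–Cl gauche; 0.8 + 0.9 + 0.6 = 2.3 kcal/mol.
C (eclipsed): OCH3–H eclipsed, OH–CH2Cl eclipsed, H–Cl eclipsed; 1.4 + 2.7 + 1.3 = 5.4 kcal/mol.
D (staggered): OCH3–CH2Cl gauche, OCH3–Cl gauche, OH–Cl gauche; 0.8 + 0.6 + 0.6 = 2.0 kcal/mol.
E (staggered): OCH3–Cl gauche, OH–CH2Cl gauche; 0.6 + 0.9 = 1.5 kcal/mol.
E has the lowest total (1.5 kcal/mol).

E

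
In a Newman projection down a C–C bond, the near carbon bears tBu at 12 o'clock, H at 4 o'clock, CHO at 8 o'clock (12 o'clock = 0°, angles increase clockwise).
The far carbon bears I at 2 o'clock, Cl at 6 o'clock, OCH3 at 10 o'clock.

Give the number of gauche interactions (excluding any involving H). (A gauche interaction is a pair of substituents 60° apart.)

4

Non-H gauche pairs: tBu(0°)/I(60°); tBu(0°)/OCH3(300°); CHO(240°)/Cl(180°); CHO(240°)/OCH3(300°) — 4 interactions.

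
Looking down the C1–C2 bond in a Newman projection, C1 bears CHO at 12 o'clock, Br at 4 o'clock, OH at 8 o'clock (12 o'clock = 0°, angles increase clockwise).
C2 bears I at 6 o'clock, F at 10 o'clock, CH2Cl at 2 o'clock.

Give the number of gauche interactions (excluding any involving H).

Non-H gauche pairs: CHO(0°)/F(300°); CHO(0°)/CH2Cl(60°); Br(120°)/I(180°); Br(120°)/CH2Cl(60°); OH(240°)/I(180°); OH(240°)/F(300°) — 6 interactions.

6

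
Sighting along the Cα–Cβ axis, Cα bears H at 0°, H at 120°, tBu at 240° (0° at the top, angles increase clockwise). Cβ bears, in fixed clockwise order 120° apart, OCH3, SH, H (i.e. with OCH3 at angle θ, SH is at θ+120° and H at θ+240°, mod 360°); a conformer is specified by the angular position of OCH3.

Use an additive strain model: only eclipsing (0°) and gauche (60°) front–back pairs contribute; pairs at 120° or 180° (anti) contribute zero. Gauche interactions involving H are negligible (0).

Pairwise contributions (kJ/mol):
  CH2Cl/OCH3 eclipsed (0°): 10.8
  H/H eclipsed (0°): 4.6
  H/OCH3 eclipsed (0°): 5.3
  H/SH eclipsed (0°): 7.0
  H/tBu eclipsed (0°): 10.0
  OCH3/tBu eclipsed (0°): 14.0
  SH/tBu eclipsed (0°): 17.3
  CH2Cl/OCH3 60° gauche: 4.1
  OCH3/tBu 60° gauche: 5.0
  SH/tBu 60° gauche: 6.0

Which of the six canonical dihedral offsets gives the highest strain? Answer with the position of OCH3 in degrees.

OCH3 at 0° (eclipsed): H(0°)/OCH3(0°) eclipsed 5.3; H(120°)/SH(120°) eclipsed 7.0; tBu(240°)/H(240°) eclipsed 10.0 → 22.3 kJ/mol.
OCH3 at 60° (staggered): tBu(240°)/SH(180°) gauche 6.0 → 6.0 kJ/mol.
OCH3 at 120° (eclipsed): H(0°)/H(0°) eclipsed 4.6; H(120°)/OCH3(120°) eclipsed 5.3; tBu(240°)/SH(240°) eclipsed 17.3 → 27.2 kJ/mol.
OCH3 at 180° (staggered): tBu(240°)/OCH3(180°) gauche 5.0; tBu(240°)/SH(300°) gauche 6.0 → 11.0 kJ/mol.
OCH3 at 240° (eclipsed): H(0°)/SH(0°) eclipsed 7.0; H(120°)/H(120°) eclipsed 4.6; tBu(240°)/OCH3(240°) eclipsed 14.0 → 25.6 kJ/mol.
OCH3 at 300° (staggered): tBu(240°)/OCH3(300°) gauche 5.0 → 5.0 kJ/mol.
The maximum (27.2 kJ/mol) occurs with OCH3 at 120°.

120°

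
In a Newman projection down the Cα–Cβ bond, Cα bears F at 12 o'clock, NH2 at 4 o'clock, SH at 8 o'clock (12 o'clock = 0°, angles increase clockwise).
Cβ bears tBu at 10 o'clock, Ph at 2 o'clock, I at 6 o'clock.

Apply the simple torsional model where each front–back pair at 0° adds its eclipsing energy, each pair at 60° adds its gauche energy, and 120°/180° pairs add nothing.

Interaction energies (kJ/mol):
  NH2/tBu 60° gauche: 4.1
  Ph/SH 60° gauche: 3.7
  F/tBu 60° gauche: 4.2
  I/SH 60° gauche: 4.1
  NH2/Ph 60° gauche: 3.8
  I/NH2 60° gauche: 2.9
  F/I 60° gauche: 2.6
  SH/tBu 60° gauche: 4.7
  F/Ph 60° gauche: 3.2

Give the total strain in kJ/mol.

This conformer is staggered. F at 0° is gauche with tBu at 300° (4.2); F at 0° is gauche with Ph at 60° (3.2); NH2 at 120° is gauche with Ph at 60° (3.8); NH2 at 120° is gauche with I at 180° (2.9); SH at 240° is gauche with tBu at 300° (4.7); SH at 240° is gauche with I at 180° (4.1). Total 22.9 kJ/mol.

22.9 kJ/mol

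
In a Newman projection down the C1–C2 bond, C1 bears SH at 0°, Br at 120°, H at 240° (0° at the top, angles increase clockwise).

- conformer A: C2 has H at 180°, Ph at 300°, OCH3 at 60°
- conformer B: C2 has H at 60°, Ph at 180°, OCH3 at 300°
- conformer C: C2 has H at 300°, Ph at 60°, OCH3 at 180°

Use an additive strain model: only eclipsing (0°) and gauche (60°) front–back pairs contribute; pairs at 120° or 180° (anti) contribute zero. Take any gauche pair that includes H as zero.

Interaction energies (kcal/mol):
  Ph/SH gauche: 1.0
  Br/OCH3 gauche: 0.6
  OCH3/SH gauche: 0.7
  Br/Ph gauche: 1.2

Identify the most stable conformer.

B

A (staggered): SH–Ph gauche, SH–OCH3 gauche, Br–OCH3 gauche; 1.0 + 0.7 + 0.6 = 2.3 kcal/mol.
B (staggered): SH–OCH3 gauche, Br–Ph gauche; 0.7 + 1.2 = 1.9 kcal/mol.
C (staggered): SH–Ph gauche, Br–Ph gauche, Br–OCH3 gauche; 1.0 + 1.2 + 0.6 = 2.8 kcal/mol.
B has the lowest total (1.9 kcal/mol).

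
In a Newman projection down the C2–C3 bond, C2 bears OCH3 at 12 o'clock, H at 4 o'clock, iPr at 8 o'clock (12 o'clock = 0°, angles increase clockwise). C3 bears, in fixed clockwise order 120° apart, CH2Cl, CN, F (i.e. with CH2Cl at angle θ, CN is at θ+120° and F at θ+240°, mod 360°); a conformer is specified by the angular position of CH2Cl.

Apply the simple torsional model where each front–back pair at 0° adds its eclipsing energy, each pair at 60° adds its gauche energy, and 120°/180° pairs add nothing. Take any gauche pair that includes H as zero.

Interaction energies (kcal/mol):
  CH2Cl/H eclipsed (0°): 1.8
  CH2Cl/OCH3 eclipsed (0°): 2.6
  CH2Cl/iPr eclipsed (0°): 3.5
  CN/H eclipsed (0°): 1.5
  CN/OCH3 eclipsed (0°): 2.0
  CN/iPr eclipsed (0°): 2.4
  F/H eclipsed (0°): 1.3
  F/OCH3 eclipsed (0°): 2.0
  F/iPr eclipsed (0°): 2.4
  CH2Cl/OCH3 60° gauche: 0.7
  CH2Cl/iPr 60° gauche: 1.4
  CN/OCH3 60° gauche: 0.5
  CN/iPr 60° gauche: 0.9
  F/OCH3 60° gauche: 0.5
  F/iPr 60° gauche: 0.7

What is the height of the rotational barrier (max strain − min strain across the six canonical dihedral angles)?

CH2Cl at 0° is eclipsed. OCH3 at 0° is eclipsed with CH2Cl at 0° (2.6); H at 120° is eclipsed with CN at 120° (1.5); iPr at 240° is eclipsed with F at 240° (2.4). Total 6.5 kcal/mol.
CH2Cl at 60° is staggered. OCH3 at 0° is gauche with CH2Cl at 60° (0.7); OCH3 at 0° is gauche with F at 300° (0.5); iPr at 240° is gauche with CN at 180° (0.9); iPr at 240° is gauche with F at 300° (0.7). Total 2.8 kcal/mol.
CH2Cl at 120° is eclipsed. OCH3 at 0° is eclipsed with F at 0° (2.0); H at 120° is eclipsed with CH2Cl at 120° (1.8); iPr at 240° is eclipsed with CN at 240° (2.4). Total 6.2 kcal/mol.
CH2Cl at 180° is staggered. OCH3 at 0° is gauche with CN at 300° (0.5); OCH3 at 0° is gauche with F at 60° (0.5); iPr at 240° is gauche with CH2Cl at 180° (1.4); iPr at 240° is gauche with CN at 300° (0.9). Total 3.3 kcal/mol.
CH2Cl at 240° is eclipsed. OCH3 at 0° is eclipsed with CN at 0° (2.0); H at 120° is eclipsed with F at 120° (1.3); iPr at 240° is eclipsed with CH2Cl at 240° (3.5). Total 6.8 kcal/mol.
CH2Cl at 300° is staggered. OCH3 at 0° is gauche with CH2Cl at 300° (0.7); OCH3 at 0° is gauche with CN at 60° (0.5); iPr at 240° is gauche with CH2Cl at 300° (1.4); iPr at 240° is gauche with F at 180° (0.7). Total 3.3 kcal/mol.
Max at 240° (6.8 kcal/mol), min at 60° (2.8 kcal/mol); barrier = 4.0 kcal/mol.

4.0 kcal/mol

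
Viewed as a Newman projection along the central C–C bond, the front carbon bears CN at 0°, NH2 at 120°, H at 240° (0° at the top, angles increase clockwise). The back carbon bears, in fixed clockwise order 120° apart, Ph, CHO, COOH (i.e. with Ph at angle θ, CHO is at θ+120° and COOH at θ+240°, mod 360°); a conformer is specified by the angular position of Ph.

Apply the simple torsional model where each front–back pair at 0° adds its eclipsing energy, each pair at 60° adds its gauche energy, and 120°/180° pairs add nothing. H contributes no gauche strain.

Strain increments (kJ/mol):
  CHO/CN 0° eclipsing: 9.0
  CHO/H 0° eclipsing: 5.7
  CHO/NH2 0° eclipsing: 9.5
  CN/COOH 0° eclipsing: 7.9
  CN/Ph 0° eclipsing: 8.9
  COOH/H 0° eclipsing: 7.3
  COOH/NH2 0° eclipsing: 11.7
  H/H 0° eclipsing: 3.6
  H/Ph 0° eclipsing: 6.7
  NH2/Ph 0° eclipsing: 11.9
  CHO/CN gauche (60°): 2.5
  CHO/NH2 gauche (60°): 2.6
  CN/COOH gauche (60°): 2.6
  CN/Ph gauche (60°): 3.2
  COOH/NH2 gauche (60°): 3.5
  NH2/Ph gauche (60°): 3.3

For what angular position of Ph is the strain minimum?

Ph at 0° (eclipsed): CN(0°)/Ph(0°) eclipsed 8.9; NH2(120°)/CHO(120°) eclipsed 9.5; H(240°)/COOH(240°) eclipsed 7.3 → 25.7 kJ/mol.
Ph at 60° (staggered): CN(0°)/Ph(60°) gauche 3.2; CN(0°)/COOH(300°) gauche 2.6; NH2(120°)/Ph(60°) gauche 3.3; NH2(120°)/CHO(180°) gauche 2.6 → 11.7 kJ/mol.
Ph at 120° (eclipsed): CN(0°)/COOH(0°) eclipsed 7.9; NH2(120°)/Ph(120°) eclipsed 11.9; H(240°)/CHO(240°) eclipsed 5.7 → 25.5 kJ/mol.
Ph at 180° (staggered): CN(0°)/CHO(300°) gauche 2.5; CN(0°)/COOH(60°) gauche 2.6; NH2(120°)/Ph(180°) gauche 3.3; NH2(120°)/COOH(60°) gauche 3.5 → 11.9 kJ/mol.
Ph at 240° (eclipsed): CN(0°)/CHO(0°) eclipsed 9.0; NH2(120°)/COOH(120°) eclipsed 11.7; H(240°)/Ph(240°) eclipsed 6.7 → 27.4 kJ/mol.
Ph at 300° (staggered): CN(0°)/Ph(300°) gauche 3.2; CN(0°)/CHO(60°) gauche 2.5; NH2(120°)/CHO(60°) gauche 2.6; NH2(120°)/COOH(180°) gauche 3.5 → 11.8 kJ/mol.
The minimum (11.7 kJ/mol) occurs with Ph at 60°.

60°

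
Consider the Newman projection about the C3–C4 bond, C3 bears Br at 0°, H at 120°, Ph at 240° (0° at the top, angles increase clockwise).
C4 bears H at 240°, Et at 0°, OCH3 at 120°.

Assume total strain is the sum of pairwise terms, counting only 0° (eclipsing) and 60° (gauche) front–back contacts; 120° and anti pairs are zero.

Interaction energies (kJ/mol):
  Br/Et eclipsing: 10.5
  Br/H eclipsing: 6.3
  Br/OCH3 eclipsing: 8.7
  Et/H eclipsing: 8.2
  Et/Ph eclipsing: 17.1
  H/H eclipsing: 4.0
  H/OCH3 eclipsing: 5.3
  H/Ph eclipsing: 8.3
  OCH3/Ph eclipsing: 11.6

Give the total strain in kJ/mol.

24.1 kJ/mol

This conformer (eclipsed): Br(0°)/Et(0°) eclipsed 10.5; H(120°)/OCH3(120°) eclipsed 5.3; Ph(240°)/H(240°) eclipsed 8.3 → 24.1 kJ/mol.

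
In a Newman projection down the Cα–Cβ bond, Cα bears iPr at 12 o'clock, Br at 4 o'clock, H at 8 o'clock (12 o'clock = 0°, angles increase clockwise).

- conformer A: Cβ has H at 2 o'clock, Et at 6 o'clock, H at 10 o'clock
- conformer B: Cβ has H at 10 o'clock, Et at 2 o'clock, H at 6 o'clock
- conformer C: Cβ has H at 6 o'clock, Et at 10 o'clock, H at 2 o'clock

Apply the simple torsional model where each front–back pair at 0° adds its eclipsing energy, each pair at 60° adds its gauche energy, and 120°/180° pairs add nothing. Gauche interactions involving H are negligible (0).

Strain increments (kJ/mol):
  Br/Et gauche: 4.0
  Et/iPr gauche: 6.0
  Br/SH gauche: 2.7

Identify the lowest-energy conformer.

A (staggered): Br–Et gauche; 4.0 = 4.0 kJ/mol.
B (staggered): iPr–Et gauche, Br–Et gauche; 6.0 + 4.0 = 10.0 kJ/mol.
C (staggered): iPr–Et gauche; 6.0 = 6.0 kJ/mol.
A has the lowest total (4.0 kJ/mol).

A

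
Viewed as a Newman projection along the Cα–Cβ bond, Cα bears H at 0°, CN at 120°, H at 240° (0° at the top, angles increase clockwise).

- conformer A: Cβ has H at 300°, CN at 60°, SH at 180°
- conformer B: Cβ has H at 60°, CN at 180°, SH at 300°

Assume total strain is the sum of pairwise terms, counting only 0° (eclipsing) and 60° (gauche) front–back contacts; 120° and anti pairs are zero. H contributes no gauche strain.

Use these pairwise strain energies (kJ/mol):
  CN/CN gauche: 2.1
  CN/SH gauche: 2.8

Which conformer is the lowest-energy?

A (staggered): CN(120°)/CN(60°) gauche 2.1; CN(120°)/SH(180°) gauche 2.8 → 4.9 kJ/mol.
B (staggered): CN(120°)/CN(180°) gauche 2.1 → 2.1 kJ/mol.
B has the lowest total (2.1 kJ/mol).

B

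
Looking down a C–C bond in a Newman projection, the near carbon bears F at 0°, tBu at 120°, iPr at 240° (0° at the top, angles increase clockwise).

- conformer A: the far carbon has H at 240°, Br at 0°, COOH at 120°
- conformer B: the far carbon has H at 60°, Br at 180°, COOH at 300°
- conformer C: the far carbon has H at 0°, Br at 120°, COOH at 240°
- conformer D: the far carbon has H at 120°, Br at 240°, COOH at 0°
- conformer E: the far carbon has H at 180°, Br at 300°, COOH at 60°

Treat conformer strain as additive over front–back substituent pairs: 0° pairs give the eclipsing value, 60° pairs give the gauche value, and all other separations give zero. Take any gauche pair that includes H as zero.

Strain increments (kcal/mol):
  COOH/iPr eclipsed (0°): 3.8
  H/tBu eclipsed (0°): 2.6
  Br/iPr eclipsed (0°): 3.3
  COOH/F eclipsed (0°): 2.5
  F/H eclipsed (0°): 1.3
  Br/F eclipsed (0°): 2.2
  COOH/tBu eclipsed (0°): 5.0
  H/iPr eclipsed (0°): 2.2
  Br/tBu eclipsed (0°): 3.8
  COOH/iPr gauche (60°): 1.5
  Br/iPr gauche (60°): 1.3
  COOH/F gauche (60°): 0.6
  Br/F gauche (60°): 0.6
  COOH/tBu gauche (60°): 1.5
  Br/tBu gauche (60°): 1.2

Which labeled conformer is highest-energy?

A (eclipsed): F(0°)/Br(0°) eclipsed 2.2; tBu(120°)/COOH(120°) eclipsed 5.0; iPr(240°)/H(240°) eclipsed 2.2 → 9.4 kcal/mol.
B (staggered): F(0°)/COOH(300°) gauche 0.6; tBu(120°)/Br(180°) gauche 1.2; iPr(240°)/Br(180°) gauche 1.3; iPr(240°)/COOH(300°) gauche 1.5 → 4.6 kcal/mol.
C (eclipsed): F(0°)/H(0°) eclipsed 1.3; tBu(120°)/Br(120°) eclipsed 3.8; iPr(240°)/COOH(240°) eclipsed 3.8 → 8.9 kcal/mol.
D (eclipsed): F(0°)/COOH(0°) eclipsed 2.5; tBu(120°)/H(120°) eclipsed 2.6; iPr(240°)/Br(240°) eclipsed 3.3 → 8.4 kcal/mol.
E (staggered): F(0°)/Br(300°) gauche 0.6; F(0°)/COOH(60°) gauche 0.6; tBu(120°)/COOH(60°) gauche 1.5; iPr(240°)/Br(300°) gauche 1.3 → 4.0 kcal/mol.
A has the highest total (9.4 kcal/mol).

A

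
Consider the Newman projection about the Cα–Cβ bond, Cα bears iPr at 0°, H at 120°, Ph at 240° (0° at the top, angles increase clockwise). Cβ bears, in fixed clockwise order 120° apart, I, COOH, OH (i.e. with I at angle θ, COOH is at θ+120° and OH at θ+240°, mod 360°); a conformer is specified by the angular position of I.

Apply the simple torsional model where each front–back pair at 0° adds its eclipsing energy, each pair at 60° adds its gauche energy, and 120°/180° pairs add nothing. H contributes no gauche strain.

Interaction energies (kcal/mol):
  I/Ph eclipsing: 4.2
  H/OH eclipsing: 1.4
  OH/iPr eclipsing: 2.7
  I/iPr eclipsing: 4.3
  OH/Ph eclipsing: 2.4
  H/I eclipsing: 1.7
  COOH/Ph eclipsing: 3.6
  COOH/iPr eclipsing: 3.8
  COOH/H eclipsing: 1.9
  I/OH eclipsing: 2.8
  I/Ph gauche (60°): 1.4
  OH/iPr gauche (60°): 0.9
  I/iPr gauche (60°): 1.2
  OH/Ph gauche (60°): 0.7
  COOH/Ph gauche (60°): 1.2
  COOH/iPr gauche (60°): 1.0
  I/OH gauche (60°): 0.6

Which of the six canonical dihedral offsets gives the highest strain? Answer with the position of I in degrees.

I at 0° (eclipsed): iPr(0°)/I(0°) eclipsed 4.3; H(120°)/COOH(120°) eclipsed 1.9; Ph(240°)/OH(240°) eclipsed 2.4 → 8.6 kcal/mol.
I at 60° (staggered): iPr(0°)/I(60°) gauche 1.2; iPr(0°)/OH(300°) gauche 0.9; Ph(240°)/COOH(180°) gauche 1.2; Ph(240°)/OH(300°) gauche 0.7 → 4.0 kcal/mol.
I at 120° (eclipsed): iPr(0°)/OH(0°) eclipsed 2.7; H(120°)/I(120°) eclipsed 1.7; Ph(240°)/COOH(240°) eclipsed 3.6 → 8.0 kcal/mol.
I at 180° (staggered): iPr(0°)/COOH(300°) gauche 1.0; iPr(0°)/OH(60°) gauche 0.9; Ph(240°)/I(180°) gauche 1.4; Ph(240°)/COOH(300°) gauche 1.2 → 4.5 kcal/mol.
I at 240° (eclipsed): iPr(0°)/COOH(0°) eclipsed 3.8; H(120°)/OH(120°) eclipsed 1.4; Ph(240°)/I(240°) eclipsed 4.2 → 9.4 kcal/mol.
I at 300° (staggered): iPr(0°)/I(300°) gauche 1.2; iPr(0°)/COOH(60°) gauche 1.0; Ph(240°)/I(300°) gauche 1.4; Ph(240°)/OH(180°) gauche 0.7 → 4.3 kcal/mol.
The maximum (9.4 kcal/mol) occurs with I at 240°.

240°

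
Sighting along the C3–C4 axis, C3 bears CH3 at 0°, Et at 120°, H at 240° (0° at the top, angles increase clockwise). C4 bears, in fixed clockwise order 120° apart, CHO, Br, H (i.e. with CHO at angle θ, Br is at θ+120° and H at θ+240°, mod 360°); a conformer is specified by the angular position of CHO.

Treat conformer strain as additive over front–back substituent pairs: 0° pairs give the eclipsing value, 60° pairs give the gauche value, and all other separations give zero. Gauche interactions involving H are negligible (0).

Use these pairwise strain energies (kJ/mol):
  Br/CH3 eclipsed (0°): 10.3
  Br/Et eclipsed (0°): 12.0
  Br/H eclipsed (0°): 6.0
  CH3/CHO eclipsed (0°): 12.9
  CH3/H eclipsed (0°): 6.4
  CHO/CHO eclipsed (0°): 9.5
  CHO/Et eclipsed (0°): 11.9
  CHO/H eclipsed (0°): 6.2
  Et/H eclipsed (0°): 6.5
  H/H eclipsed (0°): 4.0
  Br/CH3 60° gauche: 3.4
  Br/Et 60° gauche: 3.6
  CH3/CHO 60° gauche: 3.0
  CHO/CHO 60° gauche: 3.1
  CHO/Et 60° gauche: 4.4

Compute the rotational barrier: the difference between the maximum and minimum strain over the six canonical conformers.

CHO at 0° (eclipsed): CH3(0°)/CHO(0°) eclipsed 12.9; Et(120°)/Br(120°) eclipsed 12.0; H(240°)/H(240°) eclipsed 4.0 → 28.9 kJ/mol.
CHO at 60° (staggered): CH3(0°)/CHO(60°) gauche 3.0; Et(120°)/CHO(60°) gauche 4.4; Et(120°)/Br(180°) gauche 3.6 → 11.0 kJ/mol.
CHO at 120° (eclipsed): CH3(0°)/H(0°) eclipsed 6.4; Et(120°)/CHO(120°) eclipsed 11.9; H(240°)/Br(240°) eclipsed 6.0 → 24.3 kJ/mol.
CHO at 180° (staggered): CH3(0°)/Br(300°) gauche 3.4; Et(120°)/CHO(180°) gauche 4.4 → 7.8 kJ/mol.
CHO at 240° (eclipsed): CH3(0°)/Br(0°) eclipsed 10.3; Et(120°)/H(120°) eclipsed 6.5; H(240°)/CHO(240°) eclipsed 6.2 → 23.0 kJ/mol.
CHO at 300° (staggered): CH3(0°)/CHO(300°) gauche 3.0; CH3(0°)/Br(60°) gauche 3.4; Et(120°)/Br(60°) gauche 3.6 → 10.0 kJ/mol.
Max at 0° (28.9 kJ/mol), min at 180° (7.8 kJ/mol); barrier = 21.1 kJ/mol.

21.1 kJ/mol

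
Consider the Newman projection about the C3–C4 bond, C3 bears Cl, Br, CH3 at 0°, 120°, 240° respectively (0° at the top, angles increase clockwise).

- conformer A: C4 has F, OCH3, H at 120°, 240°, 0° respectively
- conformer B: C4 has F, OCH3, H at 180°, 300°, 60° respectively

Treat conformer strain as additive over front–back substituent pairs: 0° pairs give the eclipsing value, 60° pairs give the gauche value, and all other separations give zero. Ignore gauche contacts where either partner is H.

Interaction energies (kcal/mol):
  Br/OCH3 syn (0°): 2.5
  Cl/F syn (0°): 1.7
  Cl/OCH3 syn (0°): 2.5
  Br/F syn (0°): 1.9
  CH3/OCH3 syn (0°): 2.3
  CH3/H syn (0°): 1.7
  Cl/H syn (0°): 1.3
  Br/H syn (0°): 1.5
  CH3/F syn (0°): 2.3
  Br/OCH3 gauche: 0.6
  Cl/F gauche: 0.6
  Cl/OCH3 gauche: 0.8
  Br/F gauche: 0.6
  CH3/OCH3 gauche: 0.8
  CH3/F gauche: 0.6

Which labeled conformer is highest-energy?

A

A (eclipsed): Cl(0°)/H(0°) eclipsed 1.3; Br(120°)/F(120°) eclipsed 1.9; CH3(240°)/OCH3(240°) eclipsed 2.3 → 5.5 kcal/mol.
B (staggered): Cl(0°)/OCH3(300°) gauche 0.8; Br(120°)/F(180°) gauche 0.6; CH3(240°)/F(180°) gauche 0.6; CH3(240°)/OCH3(300°) gauche 0.8 → 2.8 kcal/mol.
A has the highest total (5.5 kcal/mol).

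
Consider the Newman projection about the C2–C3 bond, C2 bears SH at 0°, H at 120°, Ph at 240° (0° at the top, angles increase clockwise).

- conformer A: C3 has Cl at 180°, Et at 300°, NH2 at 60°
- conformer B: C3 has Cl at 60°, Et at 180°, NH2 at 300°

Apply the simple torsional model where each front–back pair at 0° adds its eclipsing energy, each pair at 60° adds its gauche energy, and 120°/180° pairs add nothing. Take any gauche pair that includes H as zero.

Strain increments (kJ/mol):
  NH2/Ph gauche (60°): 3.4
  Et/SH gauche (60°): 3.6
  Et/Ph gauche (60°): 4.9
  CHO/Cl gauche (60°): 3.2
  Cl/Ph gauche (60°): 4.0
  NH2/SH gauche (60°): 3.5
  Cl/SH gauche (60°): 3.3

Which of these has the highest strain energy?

A (staggered): SH(0°)/Et(300°) gauche 3.6; SH(0°)/NH2(60°) gauche 3.5; Ph(240°)/Cl(180°) gauche 4.0; Ph(240°)/Et(300°) gauche 4.9 → 16.0 kJ/mol.
B (staggered): SH(0°)/Cl(60°) gauche 3.3; SH(0°)/NH2(300°) gauche 3.5; Ph(240°)/Et(180°) gauche 4.9; Ph(240°)/NH2(300°) gauche 3.4 → 15.1 kJ/mol.
A has the highest total (16.0 kJ/mol).

A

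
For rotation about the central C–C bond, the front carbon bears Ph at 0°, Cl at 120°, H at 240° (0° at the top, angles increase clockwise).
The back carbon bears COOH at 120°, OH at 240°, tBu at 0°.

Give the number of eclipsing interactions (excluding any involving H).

Non-H eclipsing pairs: Ph(0°)/tBu(0°); Cl(120°)/COOH(120°) — 2 interactions.

2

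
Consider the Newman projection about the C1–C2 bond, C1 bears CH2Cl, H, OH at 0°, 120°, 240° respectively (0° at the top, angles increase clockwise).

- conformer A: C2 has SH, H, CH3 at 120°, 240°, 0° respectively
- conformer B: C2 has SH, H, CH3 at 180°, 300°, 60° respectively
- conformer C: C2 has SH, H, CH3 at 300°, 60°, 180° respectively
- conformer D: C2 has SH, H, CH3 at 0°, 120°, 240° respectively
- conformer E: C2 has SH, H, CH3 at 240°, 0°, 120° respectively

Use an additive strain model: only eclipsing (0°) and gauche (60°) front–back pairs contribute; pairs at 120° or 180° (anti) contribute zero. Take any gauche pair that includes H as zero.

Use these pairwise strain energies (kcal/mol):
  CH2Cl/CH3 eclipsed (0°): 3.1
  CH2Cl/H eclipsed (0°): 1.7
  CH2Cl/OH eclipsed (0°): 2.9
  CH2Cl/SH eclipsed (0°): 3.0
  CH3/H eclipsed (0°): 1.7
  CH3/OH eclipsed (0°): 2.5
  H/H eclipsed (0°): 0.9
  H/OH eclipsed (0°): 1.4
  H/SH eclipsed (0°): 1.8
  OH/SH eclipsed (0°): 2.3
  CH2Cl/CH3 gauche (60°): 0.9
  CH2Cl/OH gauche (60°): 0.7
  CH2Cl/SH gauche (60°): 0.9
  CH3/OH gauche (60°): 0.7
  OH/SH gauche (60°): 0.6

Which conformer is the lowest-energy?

B

A (eclipsed): CH2Cl(0°)/CH3(0°) eclipsed 3.1; H(120°)/SH(120°) eclipsed 1.8; OH(240°)/H(240°) eclipsed 1.4 → 6.3 kcal/mol.
B (staggered): CH2Cl(0°)/CH3(60°) gauche 0.9; OH(240°)/SH(180°) gauche 0.6 → 1.5 kcal/mol.
C (staggered): CH2Cl(0°)/SH(300°) gauche 0.9; OH(240°)/SH(300°) gauche 0.6; OH(240°)/CH3(180°) gauche 0.7 → 2.2 kcal/mol.
D (eclipsed): CH2Cl(0°)/SH(0°) eclipsed 3.0; H(120°)/H(120°) eclipsed 0.9; OH(240°)/CH3(240°) eclipsed 2.5 → 6.4 kcal/mol.
E (eclipsed): CH2Cl(0°)/H(0°) eclipsed 1.7; H(120°)/CH3(120°) eclipsed 1.7; OH(240°)/SH(240°) eclipsed 2.3 → 5.7 kcal/mol.
B has the lowest total (1.5 kcal/mol).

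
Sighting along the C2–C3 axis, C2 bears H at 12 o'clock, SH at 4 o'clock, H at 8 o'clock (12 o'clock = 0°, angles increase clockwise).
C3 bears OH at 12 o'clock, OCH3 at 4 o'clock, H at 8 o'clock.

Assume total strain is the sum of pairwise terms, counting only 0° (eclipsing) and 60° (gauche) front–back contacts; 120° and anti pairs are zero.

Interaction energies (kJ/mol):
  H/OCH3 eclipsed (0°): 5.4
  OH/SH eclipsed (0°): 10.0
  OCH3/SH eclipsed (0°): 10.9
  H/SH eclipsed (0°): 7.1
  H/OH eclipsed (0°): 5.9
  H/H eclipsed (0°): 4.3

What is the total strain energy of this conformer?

This conformer is eclipsed. H at 0° is eclipsed with OH at 0° (5.9); SH at 120° is eclipsed with OCH3 at 120° (10.9); H at 240° is eclipsed with H at 240° (4.3). Total 21.1 kJ/mol.

21.1 kJ/mol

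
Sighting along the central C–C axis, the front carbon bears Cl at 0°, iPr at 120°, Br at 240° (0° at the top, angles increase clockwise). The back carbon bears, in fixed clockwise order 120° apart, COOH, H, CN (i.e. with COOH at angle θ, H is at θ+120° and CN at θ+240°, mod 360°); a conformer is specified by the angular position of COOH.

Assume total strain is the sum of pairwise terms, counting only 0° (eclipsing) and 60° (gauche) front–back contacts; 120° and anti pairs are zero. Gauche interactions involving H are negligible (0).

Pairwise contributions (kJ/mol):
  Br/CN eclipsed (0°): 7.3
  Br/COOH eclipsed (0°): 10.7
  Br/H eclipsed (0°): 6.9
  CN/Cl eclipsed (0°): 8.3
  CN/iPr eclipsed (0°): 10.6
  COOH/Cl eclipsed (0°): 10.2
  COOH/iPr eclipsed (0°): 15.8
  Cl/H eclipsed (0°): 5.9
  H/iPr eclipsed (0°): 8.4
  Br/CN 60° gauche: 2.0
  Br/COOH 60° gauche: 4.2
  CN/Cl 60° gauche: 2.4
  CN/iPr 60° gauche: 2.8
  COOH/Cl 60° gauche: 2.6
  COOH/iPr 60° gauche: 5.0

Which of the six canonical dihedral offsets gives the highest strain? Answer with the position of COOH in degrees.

COOH at 0° (eclipsed): Cl–COOH eclipsed, iPr–H eclipsed, Br–CN eclipsed; 10.2 + 8.4 + 7.3 = 25.9 kJ/mol.
COOH at 60° (staggered): Cl–COOH gauche, Cl–CN gauche, iPr–COOH gauche, Br–CN gauche; 2.6 + 2.4 + 5.0 + 2.0 = 12.0 kJ/mol.
COOH at 120° (eclipsed): Cl–CN eclipsed, iPr–COOH eclipsed, Br–H eclipsed; 8.3 + 15.8 + 6.9 = 31.0 kJ/mol.
COOH at 180° (staggered): Cl–CN gauche, iPr–COOH gauche, iPr–CN gauche, Br–COOH gauche; 2.4 + 5.0 + 2.8 + 4.2 = 14.4 kJ/mol.
COOH at 240° (eclipsed): Cl–H eclipsed, iPr–CN eclipsed, Br–COOH eclipsed; 5.9 + 10.6 + 10.7 = 27.2 kJ/mol.
COOH at 300° (staggered): Cl–COOH gauche, iPr–CN gauche, Br–COOH gauche, Br–CN gauche; 2.6 + 2.8 + 4.2 + 2.0 = 11.6 kJ/mol.
The maximum (31.0 kJ/mol) occurs with COOH at 120°.

120°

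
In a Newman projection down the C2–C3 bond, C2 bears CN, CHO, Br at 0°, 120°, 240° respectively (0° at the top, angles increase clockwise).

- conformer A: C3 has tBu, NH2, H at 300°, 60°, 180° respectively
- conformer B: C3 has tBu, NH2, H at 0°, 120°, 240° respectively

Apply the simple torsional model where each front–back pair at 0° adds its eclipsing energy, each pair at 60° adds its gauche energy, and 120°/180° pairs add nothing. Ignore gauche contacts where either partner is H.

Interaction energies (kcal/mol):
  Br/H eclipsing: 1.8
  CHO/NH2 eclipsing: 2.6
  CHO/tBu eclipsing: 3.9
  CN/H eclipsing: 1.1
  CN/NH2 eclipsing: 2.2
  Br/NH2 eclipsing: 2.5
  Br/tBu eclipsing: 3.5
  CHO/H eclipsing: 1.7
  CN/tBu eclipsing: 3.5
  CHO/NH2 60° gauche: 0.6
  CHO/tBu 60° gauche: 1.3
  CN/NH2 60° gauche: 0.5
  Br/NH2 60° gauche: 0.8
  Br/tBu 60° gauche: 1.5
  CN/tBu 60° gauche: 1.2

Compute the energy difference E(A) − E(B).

A (staggered): CN–tBu gauche, CN–NH2 gauche, CHO–NH2 gauche, Br–tBu gauche; 1.2 + 0.5 + 0.6 + 1.5 = 3.8 kcal/mol.
B (eclipsed): CN–tBu eclipsed, CHO–NH2 eclipsed, Br–H eclipsed; 3.5 + 2.6 + 1.8 = 7.9 kcal/mol.
E(A) − E(B) = 3.8 − 7.9 = -4.1 kcal/mol.

-4.1 kcal/mol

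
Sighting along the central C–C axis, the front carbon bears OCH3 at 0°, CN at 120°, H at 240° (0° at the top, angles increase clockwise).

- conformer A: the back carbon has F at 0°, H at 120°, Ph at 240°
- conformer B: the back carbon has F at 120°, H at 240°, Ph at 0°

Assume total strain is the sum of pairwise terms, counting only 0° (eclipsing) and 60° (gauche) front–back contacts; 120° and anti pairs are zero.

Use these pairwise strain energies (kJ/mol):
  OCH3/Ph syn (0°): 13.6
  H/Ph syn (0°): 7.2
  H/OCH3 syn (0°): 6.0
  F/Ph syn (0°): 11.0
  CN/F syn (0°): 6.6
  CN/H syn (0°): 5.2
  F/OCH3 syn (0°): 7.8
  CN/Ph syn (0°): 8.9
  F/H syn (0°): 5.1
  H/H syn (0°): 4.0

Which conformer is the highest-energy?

A is eclipsed. OCH3 at 0° is eclipsed with F at 0° (7.8); CN at 120° is eclipsed with H at 120° (5.2); H at 240° is eclipsed with Ph at 240° (7.2). Total 20.2 kJ/mol.
B is eclipsed. OCH3 at 0° is eclipsed with Ph at 0° (13.6); CN at 120° is eclipsed with F at 120° (6.6); H at 240° is eclipsed with H at 240° (4.0). Total 24.2 kJ/mol.
B has the highest total (24.2 kJ/mol).

B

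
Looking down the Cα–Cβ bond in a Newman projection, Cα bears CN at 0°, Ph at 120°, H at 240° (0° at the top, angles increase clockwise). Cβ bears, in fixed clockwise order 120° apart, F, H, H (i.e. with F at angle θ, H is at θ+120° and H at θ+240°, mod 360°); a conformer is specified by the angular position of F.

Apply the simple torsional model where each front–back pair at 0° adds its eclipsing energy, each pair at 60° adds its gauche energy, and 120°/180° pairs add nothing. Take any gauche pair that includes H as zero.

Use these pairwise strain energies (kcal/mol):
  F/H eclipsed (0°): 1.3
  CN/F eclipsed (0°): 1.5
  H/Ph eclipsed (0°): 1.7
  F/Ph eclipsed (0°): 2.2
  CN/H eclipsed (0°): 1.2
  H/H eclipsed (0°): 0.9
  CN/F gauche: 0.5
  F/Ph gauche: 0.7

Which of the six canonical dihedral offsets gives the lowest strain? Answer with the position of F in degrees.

300°

F at 0° (eclipsed): CN–F eclipsed, Ph–H eclipsed, H–H eclipsed; 1.5 + 1.7 + 0.9 = 4.1 kcal/mol.
F at 60° (staggered): CN–F gauche, Ph–F gauche; 0.5 + 0.7 = 1.2 kcal/mol.
F at 120° (eclipsed): CN–H eclipsed, Ph–F eclipsed, H–H eclipsed; 1.2 + 2.2 + 0.9 = 4.3 kcal/mol.
F at 180° (staggered): Ph–F gauche; 0.7 = 0.7 kcal/mol.
F at 240° (eclipsed): CN–H eclipsed, Ph–H eclipsed, H–F eclipsed; 1.2 + 1.7 + 1.3 = 4.2 kcal/mol.
F at 300° (staggered): CN–F gauche; 0.5 = 0.5 kcal/mol.
The minimum (0.5 kcal/mol) occurs with F at 300°.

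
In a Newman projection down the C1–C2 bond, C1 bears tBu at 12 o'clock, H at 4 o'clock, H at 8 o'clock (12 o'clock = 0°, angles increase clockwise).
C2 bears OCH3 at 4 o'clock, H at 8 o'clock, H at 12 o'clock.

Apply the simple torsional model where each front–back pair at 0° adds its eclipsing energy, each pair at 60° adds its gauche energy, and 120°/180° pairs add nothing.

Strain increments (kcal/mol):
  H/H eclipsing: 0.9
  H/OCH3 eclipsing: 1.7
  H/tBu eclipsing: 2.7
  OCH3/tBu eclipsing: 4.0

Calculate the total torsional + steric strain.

This conformer is eclipsed. tBu at 0° is eclipsed with H at 0° (2.7); H at 120° is eclipsed with OCH3 at 120° (1.7); H at 240° is eclipsed with H at 240° (0.9). Total 5.3 kcal/mol.

5.3 kcal/mol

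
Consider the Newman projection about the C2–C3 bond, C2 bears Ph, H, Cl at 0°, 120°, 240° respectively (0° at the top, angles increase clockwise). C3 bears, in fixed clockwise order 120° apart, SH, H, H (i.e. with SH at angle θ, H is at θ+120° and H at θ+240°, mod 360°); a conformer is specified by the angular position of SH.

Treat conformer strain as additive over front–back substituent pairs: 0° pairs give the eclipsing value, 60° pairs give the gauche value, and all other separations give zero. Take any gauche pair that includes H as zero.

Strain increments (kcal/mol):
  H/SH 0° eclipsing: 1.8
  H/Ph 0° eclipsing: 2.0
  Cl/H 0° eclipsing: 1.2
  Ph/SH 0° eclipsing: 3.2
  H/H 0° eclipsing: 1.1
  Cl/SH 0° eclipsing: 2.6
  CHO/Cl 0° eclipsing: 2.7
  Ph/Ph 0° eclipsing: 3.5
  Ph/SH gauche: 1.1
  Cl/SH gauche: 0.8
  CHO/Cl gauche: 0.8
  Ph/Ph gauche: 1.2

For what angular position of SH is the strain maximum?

240°

SH at 0° is eclipsed. Ph at 0° is eclipsed with SH at 0° (3.2); H at 120° is eclipsed with H at 120° (1.1); Cl at 240° is eclipsed with H at 240° (1.2). Total 5.5 kcal/mol.
SH at 60° is staggered. Ph at 0° is gauche with SH at 60° (1.1). Total 1.1 kcal/mol.
SH at 120° is eclipsed. Ph at 0° is eclipsed with H at 0° (2.0); H at 120° is eclipsed with SH at 120° (1.8); Cl at 240° is eclipsed with H at 240° (1.2). Total 5.0 kcal/mol.
SH at 180° is staggered. Cl at 240° is gauche with SH at 180° (0.8). Total 0.8 kcal/mol.
SH at 240° is eclipsed. Ph at 0° is eclipsed with H at 0° (2.0); H at 120° is eclipsed with H at 120° (1.1); Cl at 240° is eclipsed with SH at 240° (2.6). Total 5.7 kcal/mol.
SH at 300° is staggered. Ph at 0° is gauche with SH at 300° (1.1); Cl at 240° is gauche with SH at 300° (0.8). Total 1.9 kcal/mol.
The maximum (5.7 kcal/mol) occurs with SH at 240°.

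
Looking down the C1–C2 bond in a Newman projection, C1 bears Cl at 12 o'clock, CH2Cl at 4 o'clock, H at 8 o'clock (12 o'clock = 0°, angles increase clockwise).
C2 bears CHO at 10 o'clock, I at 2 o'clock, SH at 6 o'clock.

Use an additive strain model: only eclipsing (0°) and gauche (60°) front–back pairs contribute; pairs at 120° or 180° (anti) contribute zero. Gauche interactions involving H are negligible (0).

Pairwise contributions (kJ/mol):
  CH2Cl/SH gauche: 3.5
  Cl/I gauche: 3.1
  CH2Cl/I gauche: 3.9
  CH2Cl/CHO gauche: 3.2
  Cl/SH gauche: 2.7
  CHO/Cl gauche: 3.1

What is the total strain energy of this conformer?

13.6 kJ/mol

This conformer (staggered): Cl–CHO gauche, Cl–I gauche, CH2Cl–I gauche, CH2Cl–SH gauche; 3.1 + 3.1 + 3.9 + 3.5 = 13.6 kJ/mol.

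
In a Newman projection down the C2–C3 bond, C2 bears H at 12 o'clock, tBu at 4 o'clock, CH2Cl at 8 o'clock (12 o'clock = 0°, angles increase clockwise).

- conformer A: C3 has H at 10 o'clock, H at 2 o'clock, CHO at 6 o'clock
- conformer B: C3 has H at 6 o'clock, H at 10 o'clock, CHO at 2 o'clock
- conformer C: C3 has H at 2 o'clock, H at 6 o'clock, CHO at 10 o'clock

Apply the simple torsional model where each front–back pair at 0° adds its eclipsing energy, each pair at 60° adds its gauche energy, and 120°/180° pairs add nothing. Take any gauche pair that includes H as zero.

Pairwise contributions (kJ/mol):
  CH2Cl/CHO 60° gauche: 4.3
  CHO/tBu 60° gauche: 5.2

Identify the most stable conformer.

C

A (staggered): tBu–CHO gauche, CH2Cl–CHO gauche; 5.2 + 4.3 = 9.5 kJ/mol.
B (staggered): tBu–CHO gauche; 5.2 = 5.2 kJ/mol.
C (staggered): CH2Cl–CHO gauche; 4.3 = 4.3 kJ/mol.
C has the lowest total (4.3 kJ/mol).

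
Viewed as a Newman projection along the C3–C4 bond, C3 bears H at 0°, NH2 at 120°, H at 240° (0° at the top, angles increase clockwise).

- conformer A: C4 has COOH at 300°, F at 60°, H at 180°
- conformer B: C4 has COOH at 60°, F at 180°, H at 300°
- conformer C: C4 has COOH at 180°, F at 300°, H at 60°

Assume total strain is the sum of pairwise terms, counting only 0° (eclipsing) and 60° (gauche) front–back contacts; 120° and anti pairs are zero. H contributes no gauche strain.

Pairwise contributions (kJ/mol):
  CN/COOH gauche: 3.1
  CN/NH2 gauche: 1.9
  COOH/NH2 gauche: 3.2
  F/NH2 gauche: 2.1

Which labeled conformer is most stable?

A (staggered): NH2(120°)/F(60°) gauche 2.1 → 2.1 kJ/mol.
B (staggered): NH2(120°)/COOH(60°) gauche 3.2; NH2(120°)/F(180°) gauche 2.1 → 5.3 kJ/mol.
C (staggered): NH2(120°)/COOH(180°) gauche 3.2 → 3.2 kJ/mol.
A has the lowest total (2.1 kJ/mol).

A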